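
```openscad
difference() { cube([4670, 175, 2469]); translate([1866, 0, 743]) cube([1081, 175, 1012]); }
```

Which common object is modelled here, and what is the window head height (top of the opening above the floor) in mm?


A wall with a window opening. The window head height is 1755 mm.

A wall with a rectangular opening subtracted — a window. Sill at z = 743, opening 1012 mm tall, so the head is at 743 + 1012 = 1755 mm.


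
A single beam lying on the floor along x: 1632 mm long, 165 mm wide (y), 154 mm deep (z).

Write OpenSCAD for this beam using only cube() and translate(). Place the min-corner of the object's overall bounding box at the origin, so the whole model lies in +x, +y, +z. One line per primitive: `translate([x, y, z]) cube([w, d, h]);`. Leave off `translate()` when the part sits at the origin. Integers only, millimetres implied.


cube([1632, 165, 154]);


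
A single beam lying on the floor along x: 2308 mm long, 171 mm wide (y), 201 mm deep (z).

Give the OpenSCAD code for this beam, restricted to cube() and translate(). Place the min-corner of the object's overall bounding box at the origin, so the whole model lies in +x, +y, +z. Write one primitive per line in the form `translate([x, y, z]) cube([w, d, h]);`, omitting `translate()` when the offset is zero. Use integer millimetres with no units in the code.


cube([2308, 171, 201]);


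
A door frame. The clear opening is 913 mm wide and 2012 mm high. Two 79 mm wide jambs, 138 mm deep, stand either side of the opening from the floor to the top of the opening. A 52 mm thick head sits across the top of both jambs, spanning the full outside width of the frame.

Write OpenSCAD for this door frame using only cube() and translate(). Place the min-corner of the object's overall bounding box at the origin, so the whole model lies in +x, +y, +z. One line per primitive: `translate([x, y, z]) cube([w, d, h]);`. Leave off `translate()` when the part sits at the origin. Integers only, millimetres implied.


cube([79, 138, 2012]);
translate([992, 0, 0]) cube([79, 138, 2012]);
translate([0, 0, 2012]) cube([1071, 138, 52]);


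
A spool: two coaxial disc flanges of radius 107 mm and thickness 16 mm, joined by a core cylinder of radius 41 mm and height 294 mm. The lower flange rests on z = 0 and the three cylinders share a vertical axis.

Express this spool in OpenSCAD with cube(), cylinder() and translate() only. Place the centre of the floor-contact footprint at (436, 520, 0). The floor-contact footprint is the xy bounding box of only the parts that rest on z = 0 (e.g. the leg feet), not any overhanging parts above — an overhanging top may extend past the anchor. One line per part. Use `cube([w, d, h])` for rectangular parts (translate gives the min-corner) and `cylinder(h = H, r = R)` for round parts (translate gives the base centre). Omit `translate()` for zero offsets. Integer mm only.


translate([436, 520, 0]) cylinder(h = 16, r = 107);
translate([436, 520, 16]) cylinder(h = 294, r = 41);
translate([436, 520, 310]) cylinder(h = 16, r = 107);


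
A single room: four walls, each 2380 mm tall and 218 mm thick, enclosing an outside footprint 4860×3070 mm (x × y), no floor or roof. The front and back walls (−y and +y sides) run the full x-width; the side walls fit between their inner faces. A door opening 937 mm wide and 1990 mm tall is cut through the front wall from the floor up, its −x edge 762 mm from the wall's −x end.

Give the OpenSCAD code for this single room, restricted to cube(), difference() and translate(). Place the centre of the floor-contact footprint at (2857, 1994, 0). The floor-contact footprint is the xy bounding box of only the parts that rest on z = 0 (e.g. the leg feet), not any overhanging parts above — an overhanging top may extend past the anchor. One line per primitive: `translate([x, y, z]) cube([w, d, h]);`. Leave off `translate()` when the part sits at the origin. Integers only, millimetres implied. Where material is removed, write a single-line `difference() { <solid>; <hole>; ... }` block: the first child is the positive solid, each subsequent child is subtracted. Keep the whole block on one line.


difference() { translate([427, 459, 0]) cube([4860, 218, 2380]); translate([1189, 459, 0]) cube([937, 218, 1990]); }
translate([427, 3311, 0]) cube([4860, 218, 2380]);
translate([427, 677, 0]) cube([218, 2634, 2380]);
translate([5069, 677, 0]) cube([218, 2634, 2380]);


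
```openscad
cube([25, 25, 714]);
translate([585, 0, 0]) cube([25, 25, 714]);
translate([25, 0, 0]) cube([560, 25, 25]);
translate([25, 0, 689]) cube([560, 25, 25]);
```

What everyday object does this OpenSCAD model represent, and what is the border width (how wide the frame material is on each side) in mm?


A picture frame. The border width is 25 mm.

Four thin pieces enclosing a rectangular opening — a picture frame. The two full-height stiles are 714 mm tall; the top rail sits at z = 689 and is 25 mm tall, so the border above the opening is 714 − 689 = 25 mm, matching the stile x-width.


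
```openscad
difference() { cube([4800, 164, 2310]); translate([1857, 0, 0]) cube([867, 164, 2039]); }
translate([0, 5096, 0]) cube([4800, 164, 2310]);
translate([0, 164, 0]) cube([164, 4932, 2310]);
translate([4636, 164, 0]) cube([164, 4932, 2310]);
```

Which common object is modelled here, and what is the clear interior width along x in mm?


A single room. The interior width is 4472 mm.

Four walls enclosing a rectangle with a door in the front wall — a room. Outside width 4800 minus two 164 mm walls gives 4472 mm.


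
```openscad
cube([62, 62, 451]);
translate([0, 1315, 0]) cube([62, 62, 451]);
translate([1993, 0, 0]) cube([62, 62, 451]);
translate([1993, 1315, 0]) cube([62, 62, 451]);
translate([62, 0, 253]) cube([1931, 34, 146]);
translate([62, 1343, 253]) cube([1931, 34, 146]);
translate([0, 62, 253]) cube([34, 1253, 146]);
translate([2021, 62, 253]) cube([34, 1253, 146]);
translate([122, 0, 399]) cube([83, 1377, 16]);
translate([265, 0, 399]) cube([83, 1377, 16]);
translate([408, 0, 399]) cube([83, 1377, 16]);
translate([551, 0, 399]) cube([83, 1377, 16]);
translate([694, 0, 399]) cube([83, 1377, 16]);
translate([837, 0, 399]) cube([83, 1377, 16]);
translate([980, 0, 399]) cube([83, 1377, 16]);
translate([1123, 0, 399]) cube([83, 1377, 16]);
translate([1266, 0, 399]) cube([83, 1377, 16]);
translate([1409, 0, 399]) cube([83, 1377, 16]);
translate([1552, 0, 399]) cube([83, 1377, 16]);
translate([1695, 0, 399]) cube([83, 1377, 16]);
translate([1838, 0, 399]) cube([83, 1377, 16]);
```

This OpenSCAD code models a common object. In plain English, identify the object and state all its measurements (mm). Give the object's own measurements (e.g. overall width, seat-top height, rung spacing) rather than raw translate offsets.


A bed frame 2055 mm long (x) by 1377 mm wide (y). Four 62×62 mm corner posts, 451 mm tall, at the corners of the footprint. Four rails of 34 mm thickness and 146 mm height run between adjacent posts with their undersides at z = 253 mm, their outer faces flush with the outside of the frame (the two x-running rails run between the posts' inner faces; the two y-running rails run between the posts' inner faces). 13 slats, each 83 mm wide (x) and 16 mm thick, lie across the top of the two x-running rails, running the full 1377 mm width of the frame in y; along x they sit between the end posts with a 60 mm gap after the −x posts and between neighbouring slats, leaving 72 mm before the +x posts.


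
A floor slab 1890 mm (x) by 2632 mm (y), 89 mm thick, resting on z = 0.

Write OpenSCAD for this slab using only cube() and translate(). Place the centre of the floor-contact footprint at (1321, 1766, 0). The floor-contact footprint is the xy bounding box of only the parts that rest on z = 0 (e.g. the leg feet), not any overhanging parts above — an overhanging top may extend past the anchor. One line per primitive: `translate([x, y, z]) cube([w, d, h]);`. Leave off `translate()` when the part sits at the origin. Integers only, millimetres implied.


translate([376, 450, 0]) cube([1890, 2632, 89]);


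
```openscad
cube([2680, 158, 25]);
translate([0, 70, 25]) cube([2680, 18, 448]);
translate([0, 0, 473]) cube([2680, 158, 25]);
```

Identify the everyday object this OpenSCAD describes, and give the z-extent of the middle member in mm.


An I-beam. The web height is 448 mm.

Two wide flanges with a thin centred web — an I-beam. Overall 498 mm minus two 25 mm flanges gives a web of 498 − 2·25 = 448 mm.


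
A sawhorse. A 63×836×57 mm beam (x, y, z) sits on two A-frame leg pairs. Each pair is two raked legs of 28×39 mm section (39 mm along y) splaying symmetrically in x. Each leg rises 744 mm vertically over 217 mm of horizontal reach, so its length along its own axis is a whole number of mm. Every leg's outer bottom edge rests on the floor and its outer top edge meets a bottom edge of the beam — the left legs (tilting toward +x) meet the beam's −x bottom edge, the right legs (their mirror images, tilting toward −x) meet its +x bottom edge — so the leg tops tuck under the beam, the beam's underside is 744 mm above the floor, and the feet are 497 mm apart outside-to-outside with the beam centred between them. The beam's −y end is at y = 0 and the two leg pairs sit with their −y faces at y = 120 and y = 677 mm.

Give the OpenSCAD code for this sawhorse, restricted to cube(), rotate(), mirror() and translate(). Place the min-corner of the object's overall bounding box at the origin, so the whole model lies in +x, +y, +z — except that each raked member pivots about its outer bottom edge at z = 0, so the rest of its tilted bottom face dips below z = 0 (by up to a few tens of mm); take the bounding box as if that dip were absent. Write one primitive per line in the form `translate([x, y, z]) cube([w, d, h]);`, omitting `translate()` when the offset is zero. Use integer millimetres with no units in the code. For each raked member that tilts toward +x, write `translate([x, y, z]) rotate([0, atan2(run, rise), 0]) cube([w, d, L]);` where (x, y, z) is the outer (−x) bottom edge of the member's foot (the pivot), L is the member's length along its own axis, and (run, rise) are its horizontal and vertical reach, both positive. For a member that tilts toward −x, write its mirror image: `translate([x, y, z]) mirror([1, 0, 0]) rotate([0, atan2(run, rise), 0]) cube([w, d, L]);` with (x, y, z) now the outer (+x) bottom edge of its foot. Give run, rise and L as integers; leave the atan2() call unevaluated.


// leg length = √(217² + 744²) = 775
// right-leg outer foot x = 2·217 + 63 = 497
// beam min-corner = (217, 0, 744)
translate([217, 0, 744]) cube([63, 836, 57]);
translate([0, 120, 0]) rotate([0, atan2(217, 744), 0]) cube([28, 39, 775]);
translate([497, 120, 0]) mirror([1, 0, 0]) rotate([0, atan2(217, 744), 0]) cube([28, 39, 775]);
translate([0, 677, 0]) rotate([0, atan2(217, 744), 0]) cube([28, 39, 775]);
translate([497, 677, 0]) mirror([1, 0, 0]) rotate([0, atan2(217, 744), 0]) cube([28, 39, 775]);


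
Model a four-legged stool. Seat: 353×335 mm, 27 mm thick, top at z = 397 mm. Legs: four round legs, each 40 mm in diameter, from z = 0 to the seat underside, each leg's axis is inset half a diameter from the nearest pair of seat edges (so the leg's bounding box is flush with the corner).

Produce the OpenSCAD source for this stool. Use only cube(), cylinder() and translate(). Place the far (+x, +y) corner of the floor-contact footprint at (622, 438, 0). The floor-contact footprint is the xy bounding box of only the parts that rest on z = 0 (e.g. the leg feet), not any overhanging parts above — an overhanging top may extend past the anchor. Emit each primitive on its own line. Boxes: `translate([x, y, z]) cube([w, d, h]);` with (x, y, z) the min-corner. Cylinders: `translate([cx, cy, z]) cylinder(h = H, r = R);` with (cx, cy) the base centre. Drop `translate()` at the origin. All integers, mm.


// leg_h = 397 - 27 = 370
translate([269, 103, 370]) cube([353, 335, 27]);
translate([289, 123, 0]) cylinder(h = 370, r = 20);
translate([602, 123, 0]) cylinder(h = 370, r = 20);
translate([289, 418, 0]) cylinder(h = 370, r = 20);
translate([602, 418, 0]) cylinder(h = 370, r = 20);


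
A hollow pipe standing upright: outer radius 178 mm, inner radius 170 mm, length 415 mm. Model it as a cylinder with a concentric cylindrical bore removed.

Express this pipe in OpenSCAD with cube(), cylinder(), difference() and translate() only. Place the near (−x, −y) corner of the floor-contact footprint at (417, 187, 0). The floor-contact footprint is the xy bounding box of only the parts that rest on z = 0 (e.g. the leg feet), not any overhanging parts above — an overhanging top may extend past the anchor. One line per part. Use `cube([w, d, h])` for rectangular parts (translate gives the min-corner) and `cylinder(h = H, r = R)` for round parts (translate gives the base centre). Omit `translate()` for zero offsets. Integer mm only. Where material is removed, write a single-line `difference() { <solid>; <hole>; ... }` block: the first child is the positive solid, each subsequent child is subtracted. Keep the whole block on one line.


difference() { translate([595, 365, 0]) cylinder(h = 415, r = 178); translate([595, 365, 0]) cylinder(h = 415, r = 170); }


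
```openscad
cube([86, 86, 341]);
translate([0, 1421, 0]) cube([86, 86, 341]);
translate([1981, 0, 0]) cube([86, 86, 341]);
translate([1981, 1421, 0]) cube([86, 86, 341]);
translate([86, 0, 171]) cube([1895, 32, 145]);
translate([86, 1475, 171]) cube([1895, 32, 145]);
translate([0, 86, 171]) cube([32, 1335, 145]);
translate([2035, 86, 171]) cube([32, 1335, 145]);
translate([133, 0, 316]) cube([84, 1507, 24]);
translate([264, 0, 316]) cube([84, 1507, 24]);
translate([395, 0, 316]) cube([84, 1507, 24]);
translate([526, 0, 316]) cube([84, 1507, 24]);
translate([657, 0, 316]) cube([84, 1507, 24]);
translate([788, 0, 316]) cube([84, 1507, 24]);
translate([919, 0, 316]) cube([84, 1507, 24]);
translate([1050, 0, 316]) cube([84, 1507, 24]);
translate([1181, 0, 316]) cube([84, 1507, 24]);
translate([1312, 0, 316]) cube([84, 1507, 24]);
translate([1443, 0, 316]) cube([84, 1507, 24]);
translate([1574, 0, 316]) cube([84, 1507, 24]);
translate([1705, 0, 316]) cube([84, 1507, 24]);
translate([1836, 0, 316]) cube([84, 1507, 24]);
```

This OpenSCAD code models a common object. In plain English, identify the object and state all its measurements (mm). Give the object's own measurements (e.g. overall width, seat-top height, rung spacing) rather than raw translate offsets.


A bed frame 2067 mm long (x) by 1507 mm wide (y). Four 86×86 mm corner posts, 341 mm tall, at the corners of the footprint. Four rails of 32 mm thickness and 145 mm height run between adjacent posts with their undersides at z = 171 mm, their outer faces flush with the outside of the frame (the two x-running rails run between the posts' inner faces; the two y-running rails run between the posts' inner faces). 14 slats, each 84 mm wide (x) and 24 mm thick, lie across the top of the two x-running rails, running the full 1507 mm width of the frame in y; along x they sit between the end posts with a 47 mm gap after the −x posts and between neighbouring slats, leaving 61 mm before the +x posts.


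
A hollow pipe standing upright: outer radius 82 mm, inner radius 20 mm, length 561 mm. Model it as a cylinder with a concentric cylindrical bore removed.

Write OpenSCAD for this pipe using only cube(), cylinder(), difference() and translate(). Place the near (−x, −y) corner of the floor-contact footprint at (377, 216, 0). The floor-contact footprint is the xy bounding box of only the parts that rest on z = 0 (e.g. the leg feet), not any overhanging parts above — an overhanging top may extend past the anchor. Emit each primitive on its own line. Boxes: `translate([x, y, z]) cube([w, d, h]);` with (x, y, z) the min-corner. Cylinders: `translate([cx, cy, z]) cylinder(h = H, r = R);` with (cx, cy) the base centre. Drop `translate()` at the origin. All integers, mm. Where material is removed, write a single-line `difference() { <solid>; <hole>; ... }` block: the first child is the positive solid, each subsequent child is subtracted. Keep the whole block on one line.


difference() { translate([459, 298, 0]) cylinder(h = 561, r = 82); translate([459, 298, 0]) cylinder(h = 561, r = 20); }


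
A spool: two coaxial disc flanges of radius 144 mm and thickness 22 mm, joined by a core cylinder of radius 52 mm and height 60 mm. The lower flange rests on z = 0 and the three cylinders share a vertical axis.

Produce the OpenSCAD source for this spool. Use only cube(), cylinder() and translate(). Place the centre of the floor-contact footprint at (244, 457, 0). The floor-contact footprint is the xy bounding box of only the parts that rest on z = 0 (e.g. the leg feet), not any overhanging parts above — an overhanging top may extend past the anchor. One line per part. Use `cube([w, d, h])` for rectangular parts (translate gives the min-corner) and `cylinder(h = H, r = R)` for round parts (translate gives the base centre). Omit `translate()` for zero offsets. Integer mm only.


translate([244, 457, 0]) cylinder(h = 22, r = 144);
translate([244, 457, 22]) cylinder(h = 60, r = 52);
translate([244, 457, 82]) cylinder(h = 22, r = 144);


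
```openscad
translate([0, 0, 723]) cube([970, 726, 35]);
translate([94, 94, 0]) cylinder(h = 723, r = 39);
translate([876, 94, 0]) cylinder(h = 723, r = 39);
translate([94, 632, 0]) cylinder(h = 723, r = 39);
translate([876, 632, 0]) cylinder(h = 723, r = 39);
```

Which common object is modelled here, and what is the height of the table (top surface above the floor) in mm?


A table. The table height is 758 mm.

A 970×726×35 slab sits at z = 723 on four Ø78 mm round legs — a table. The top surface is at 723 + 35 = 758 mm.


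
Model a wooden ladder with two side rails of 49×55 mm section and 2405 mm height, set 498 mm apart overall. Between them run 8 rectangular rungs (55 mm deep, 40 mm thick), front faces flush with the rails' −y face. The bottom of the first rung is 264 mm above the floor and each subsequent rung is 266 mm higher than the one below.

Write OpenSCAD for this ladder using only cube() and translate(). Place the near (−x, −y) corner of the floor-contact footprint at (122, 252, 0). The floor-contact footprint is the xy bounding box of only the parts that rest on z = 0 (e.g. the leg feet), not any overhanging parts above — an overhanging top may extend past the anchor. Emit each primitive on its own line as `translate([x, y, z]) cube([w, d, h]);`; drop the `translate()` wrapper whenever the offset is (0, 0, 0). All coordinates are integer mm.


translate([122, 252, 0]) cube([49, 55, 2405]);
translate([571, 252, 0]) cube([49, 55, 2405]);
translate([171, 252, 264]) cube([400, 55, 40]);
translate([171, 252, 530]) cube([400, 55, 40]);
translate([171, 252, 796]) cube([400, 55, 40]);
translate([171, 252, 1062]) cube([400, 55, 40]);
translate([171, 252, 1328]) cube([400, 55, 40]);
translate([171, 252, 1594]) cube([400, 55, 40]);
translate([171, 252, 1860]) cube([400, 55, 40]);
translate([171, 252, 2126]) cube([400, 55, 40]);


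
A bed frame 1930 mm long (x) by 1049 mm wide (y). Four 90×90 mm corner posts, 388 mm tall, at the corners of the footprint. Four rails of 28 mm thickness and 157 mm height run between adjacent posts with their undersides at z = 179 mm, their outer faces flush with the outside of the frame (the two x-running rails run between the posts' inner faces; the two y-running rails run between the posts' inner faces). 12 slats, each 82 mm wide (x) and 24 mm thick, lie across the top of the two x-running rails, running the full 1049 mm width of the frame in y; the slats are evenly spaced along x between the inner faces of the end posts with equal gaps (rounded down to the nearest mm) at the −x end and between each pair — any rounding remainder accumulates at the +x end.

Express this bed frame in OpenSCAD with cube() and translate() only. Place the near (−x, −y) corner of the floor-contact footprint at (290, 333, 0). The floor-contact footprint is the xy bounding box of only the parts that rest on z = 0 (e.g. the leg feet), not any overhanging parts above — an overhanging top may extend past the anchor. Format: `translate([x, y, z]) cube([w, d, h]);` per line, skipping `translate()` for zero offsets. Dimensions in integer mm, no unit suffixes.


translate([290, 333, 0]) cube([90, 90, 388]);
translate([290, 1292, 0]) cube([90, 90, 388]);
translate([2130, 333, 0]) cube([90, 90, 388]);
translate([2130, 1292, 0]) cube([90, 90, 388]);
translate([380, 333, 179]) cube([1750, 28, 157]);
translate([380, 1354, 179]) cube([1750, 28, 157]);
translate([290, 423, 179]) cube([28, 869, 157]);
translate([2192, 423, 179]) cube([28, 869, 157]);
translate([438, 333, 336]) cube([82, 1049, 24]);
translate([578, 333, 336]) cube([82, 1049, 24]);
translate([718, 333, 336]) cube([82, 1049, 24]);
translate([858, 333, 336]) cube([82, 1049, 24]);
translate([998, 333, 336]) cube([82, 1049, 24]);
translate([1138, 333, 336]) cube([82, 1049, 24]);
translate([1278, 333, 336]) cube([82, 1049, 24]);
translate([1418, 333, 336]) cube([82, 1049, 24]);
translate([1558, 333, 336]) cube([82, 1049, 24]);
translate([1698, 333, 336]) cube([82, 1049, 24]);
translate([1838, 333, 336]) cube([82, 1049, 24]);
translate([1978, 333, 336]) cube([82, 1049, 24]);


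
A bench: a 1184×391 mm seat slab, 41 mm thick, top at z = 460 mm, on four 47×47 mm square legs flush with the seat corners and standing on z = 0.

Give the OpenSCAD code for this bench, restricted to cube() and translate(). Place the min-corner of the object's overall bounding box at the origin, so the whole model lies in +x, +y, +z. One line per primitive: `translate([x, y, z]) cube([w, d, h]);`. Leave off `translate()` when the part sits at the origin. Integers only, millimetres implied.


translate([0, 0, 419]) cube([1184, 391, 41]);
cube([47, 47, 419]);
translate([0, 344, 0]) cube([47, 47, 419]);
translate([1137, 0, 0]) cube([47, 47, 419]);
translate([1137, 344, 0]) cube([47, 47, 419]);


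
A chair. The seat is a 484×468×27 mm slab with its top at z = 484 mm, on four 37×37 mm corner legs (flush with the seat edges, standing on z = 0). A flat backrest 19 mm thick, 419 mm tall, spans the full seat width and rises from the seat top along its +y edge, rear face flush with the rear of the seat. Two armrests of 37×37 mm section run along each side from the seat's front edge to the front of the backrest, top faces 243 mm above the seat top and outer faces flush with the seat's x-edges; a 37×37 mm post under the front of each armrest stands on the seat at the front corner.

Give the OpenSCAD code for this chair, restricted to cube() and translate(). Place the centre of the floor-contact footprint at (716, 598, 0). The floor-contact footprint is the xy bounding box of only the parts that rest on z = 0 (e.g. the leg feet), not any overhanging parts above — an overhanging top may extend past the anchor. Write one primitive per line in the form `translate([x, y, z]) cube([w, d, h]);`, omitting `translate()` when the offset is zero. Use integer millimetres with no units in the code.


// leg_h = 484 - 27 = 457
// arm post h = 243 - 37 = 206
translate([474, 364, 457]) cube([484, 468, 27]);
translate([474, 364, 0]) cube([37, 37, 457]);
translate([921, 364, 0]) cube([37, 37, 457]);
translate([474, 795, 0]) cube([37, 37, 457]);
translate([921, 795, 0]) cube([37, 37, 457]);
translate([474, 813, 484]) cube([484, 19, 419]);
translate([474, 364, 690]) cube([37, 449, 37]);
translate([921, 364, 690]) cube([37, 449, 37]);
translate([474, 364, 484]) cube([37, 37, 206]);
translate([921, 364, 484]) cube([37, 37, 206]);


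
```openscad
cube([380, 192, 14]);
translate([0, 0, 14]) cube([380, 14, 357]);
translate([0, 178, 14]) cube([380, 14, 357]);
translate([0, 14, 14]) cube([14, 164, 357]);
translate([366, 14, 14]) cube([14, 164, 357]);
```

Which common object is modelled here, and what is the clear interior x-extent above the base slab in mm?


An open box. The internal width is 352 mm.

A 380×192 base slab with four walls standing on it — an open box. The base is 380 mm wide and the walls are 14 mm thick, so the internal width is 380 − 2 × 14 = 352 mm.


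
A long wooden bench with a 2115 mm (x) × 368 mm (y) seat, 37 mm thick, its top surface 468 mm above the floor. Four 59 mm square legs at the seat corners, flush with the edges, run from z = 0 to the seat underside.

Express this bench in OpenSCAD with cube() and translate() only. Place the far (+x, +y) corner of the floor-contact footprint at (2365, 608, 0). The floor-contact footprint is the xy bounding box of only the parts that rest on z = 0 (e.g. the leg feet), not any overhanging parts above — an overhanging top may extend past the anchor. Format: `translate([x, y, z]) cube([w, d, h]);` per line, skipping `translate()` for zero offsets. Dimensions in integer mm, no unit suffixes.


// leg_h = 468 − 37 = 431
translate([250, 240, 431]) cube([2115, 368, 37]);
translate([250, 240, 0]) cube([59, 59, 431]);
translate([250, 549, 0]) cube([59, 59, 431]);
translate([2306, 240, 0]) cube([59, 59, 431]);
translate([2306, 549, 0]) cube([59, 59, 431]);


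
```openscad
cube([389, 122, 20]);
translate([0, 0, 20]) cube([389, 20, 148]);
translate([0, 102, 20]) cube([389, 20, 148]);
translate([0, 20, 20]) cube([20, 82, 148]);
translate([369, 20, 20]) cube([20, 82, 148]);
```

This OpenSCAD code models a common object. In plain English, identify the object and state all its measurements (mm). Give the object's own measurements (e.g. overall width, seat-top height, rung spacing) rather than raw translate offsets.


An open-topped rectangular box: outside dimensions 389×122×168 mm, with a uniform wall and base thickness of 20 mm. The base is a full 389×122 slab on the floor; four walls sit on top of the base. The front and back walls (the −y and +y sides) span the full width; the two side walls fit between them.


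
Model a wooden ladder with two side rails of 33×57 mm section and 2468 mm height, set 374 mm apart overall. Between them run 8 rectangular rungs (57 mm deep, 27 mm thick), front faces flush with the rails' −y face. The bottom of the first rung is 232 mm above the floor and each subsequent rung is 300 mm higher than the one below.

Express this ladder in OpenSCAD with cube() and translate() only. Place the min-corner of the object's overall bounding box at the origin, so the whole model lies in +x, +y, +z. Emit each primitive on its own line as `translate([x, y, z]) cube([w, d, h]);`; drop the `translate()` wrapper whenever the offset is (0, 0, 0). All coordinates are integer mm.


cube([33, 57, 2468]);
translate([341, 0, 0]) cube([33, 57, 2468]);
translate([33, 0, 232]) cube([308, 57, 27]);
translate([33, 0, 532]) cube([308, 57, 27]);
translate([33, 0, 832]) cube([308, 57, 27]);
translate([33, 0, 1132]) cube([308, 57, 27]);
translate([33, 0, 1432]) cube([308, 57, 27]);
translate([33, 0, 1732]) cube([308, 57, 27]);
translate([33, 0, 2032]) cube([308, 57, 27]);
translate([33, 0, 2332]) cube([308, 57, 27]);


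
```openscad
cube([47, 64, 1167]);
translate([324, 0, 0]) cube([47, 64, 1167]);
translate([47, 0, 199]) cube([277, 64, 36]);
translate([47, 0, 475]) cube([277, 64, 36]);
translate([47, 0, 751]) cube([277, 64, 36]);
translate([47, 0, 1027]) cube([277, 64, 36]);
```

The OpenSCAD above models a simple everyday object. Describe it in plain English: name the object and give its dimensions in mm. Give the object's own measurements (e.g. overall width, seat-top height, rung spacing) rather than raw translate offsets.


A straight ladder. Two 47×64 mm vertical rails, 1167 mm tall, stand 371 mm apart (outside-to-outside) with their front faces coplanar on the −y side. 4 rungs, each 64 mm deep and 36 mm tall, span between the inner faces of the rails, front faces flush with the rails. The lowest rung's underside is at z = 199 mm and rungs are spaced 276 mm apart (underside to underside).


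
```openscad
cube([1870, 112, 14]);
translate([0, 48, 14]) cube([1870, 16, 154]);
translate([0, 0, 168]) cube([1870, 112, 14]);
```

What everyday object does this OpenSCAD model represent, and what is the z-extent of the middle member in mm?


An I-beam. The web height is 154 mm.

Two wide flanges with a thin centred web — an I-beam. Overall 182 mm minus two 14 mm flanges gives a web of 182 − 2·14 = 154 mm.


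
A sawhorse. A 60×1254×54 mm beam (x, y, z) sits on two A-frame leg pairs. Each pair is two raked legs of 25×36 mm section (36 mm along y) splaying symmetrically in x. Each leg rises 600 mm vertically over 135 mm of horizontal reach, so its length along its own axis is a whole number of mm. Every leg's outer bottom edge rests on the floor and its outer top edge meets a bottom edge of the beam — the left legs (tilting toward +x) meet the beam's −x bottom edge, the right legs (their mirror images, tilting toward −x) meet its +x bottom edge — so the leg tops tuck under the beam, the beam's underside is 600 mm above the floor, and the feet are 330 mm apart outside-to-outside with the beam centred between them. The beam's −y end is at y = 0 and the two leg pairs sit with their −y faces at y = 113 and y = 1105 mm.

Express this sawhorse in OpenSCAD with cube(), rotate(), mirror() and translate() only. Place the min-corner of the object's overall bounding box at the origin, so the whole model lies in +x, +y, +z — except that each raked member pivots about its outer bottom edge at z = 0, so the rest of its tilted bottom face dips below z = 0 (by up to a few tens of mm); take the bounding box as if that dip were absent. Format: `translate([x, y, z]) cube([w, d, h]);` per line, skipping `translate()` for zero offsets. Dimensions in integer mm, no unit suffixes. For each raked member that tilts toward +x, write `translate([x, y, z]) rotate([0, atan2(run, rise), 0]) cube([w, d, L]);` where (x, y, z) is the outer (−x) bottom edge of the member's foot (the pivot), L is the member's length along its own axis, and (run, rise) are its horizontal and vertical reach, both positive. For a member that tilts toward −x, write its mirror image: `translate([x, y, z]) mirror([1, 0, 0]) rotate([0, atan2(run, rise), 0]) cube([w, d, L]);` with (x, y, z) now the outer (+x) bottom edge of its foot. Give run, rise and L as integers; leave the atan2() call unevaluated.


// leg length = √(135² + 600²) = 615
// right-leg outer foot x = 2·135 + 60 = 330
// beam min-corner = (135, 0, 600)
translate([135, 0, 600]) cube([60, 1254, 54]);
translate([0, 113, 0]) rotate([0, atan2(135, 600), 0]) cube([25, 36, 615]);
translate([330, 113, 0]) mirror([1, 0, 0]) rotate([0, atan2(135, 600), 0]) cube([25, 36, 615]);
translate([0, 1105, 0]) rotate([0, atan2(135, 600), 0]) cube([25, 36, 615]);
translate([330, 1105, 0]) mirror([1, 0, 0]) rotate([0, atan2(135, 600), 0]) cube([25, 36, 615]);


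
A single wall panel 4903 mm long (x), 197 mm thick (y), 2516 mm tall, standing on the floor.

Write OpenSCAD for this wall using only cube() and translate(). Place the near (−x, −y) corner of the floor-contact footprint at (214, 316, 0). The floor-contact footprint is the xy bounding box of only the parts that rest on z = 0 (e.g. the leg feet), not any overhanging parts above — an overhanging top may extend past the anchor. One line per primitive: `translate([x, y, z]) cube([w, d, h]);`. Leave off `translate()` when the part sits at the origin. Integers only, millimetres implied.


translate([214, 316, 0]) cube([4903, 197, 2516]);


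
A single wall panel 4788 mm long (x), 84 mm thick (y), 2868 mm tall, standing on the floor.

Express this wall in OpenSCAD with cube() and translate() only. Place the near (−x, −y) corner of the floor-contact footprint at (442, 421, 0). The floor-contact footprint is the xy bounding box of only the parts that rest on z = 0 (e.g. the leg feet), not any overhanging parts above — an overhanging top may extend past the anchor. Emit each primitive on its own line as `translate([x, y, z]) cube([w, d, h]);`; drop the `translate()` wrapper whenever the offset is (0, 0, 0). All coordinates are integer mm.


translate([442, 421, 0]) cube([4788, 84, 2868]);


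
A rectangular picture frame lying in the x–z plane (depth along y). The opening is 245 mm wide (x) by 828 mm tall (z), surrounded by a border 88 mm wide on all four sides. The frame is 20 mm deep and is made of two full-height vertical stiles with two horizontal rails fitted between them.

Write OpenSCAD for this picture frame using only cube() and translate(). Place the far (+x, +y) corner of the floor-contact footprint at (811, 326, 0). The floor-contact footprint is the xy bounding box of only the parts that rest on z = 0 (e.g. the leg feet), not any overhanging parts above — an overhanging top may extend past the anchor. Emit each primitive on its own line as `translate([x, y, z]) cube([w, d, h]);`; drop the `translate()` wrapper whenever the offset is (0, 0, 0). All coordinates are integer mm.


translate([390, 306, 0]) cube([88, 20, 1004]);
translate([723, 306, 0]) cube([88, 20, 1004]);
translate([478, 306, 0]) cube([245, 20, 88]);
translate([478, 306, 916]) cube([245, 20, 88]);


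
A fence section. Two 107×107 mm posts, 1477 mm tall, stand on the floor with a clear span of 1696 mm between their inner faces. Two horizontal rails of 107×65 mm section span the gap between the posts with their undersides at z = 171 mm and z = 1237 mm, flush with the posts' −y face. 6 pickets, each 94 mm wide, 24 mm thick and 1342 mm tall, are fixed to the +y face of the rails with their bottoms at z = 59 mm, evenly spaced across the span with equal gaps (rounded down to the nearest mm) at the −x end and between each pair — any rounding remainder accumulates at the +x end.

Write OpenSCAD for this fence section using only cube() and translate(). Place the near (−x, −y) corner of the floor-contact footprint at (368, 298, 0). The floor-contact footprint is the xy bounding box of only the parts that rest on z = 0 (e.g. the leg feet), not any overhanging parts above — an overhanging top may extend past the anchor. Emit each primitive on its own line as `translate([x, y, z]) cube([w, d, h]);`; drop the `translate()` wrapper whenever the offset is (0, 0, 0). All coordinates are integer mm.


translate([368, 298, 0]) cube([107, 107, 1477]);
translate([2171, 298, 0]) cube([107, 107, 1477]);
translate([475, 298, 171]) cube([1696, 107, 65]);
translate([475, 298, 1237]) cube([1696, 107, 65]);
translate([636, 405, 59]) cube([94, 24, 1342]);
translate([891, 405, 59]) cube([94, 24, 1342]);
translate([1146, 405, 59]) cube([94, 24, 1342]);
translate([1401, 405, 59]) cube([94, 24, 1342]);
translate([1656, 405, 59]) cube([94, 24, 1342]);
translate([1911, 405, 59]) cube([94, 24, 1342]);


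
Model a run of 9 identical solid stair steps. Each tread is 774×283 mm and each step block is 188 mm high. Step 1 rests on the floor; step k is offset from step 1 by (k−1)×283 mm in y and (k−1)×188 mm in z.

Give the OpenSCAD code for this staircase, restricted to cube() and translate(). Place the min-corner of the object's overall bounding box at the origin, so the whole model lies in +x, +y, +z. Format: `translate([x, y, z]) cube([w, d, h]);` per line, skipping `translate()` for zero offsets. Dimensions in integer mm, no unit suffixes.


cube([774, 283, 188]);
translate([0, 283, 188]) cube([774, 283, 188]);
translate([0, 566, 376]) cube([774, 283, 188]);
translate([0, 849, 564]) cube([774, 283, 188]);
translate([0, 1132, 752]) cube([774, 283, 188]);
translate([0, 1415, 940]) cube([774, 283, 188]);
translate([0, 1698, 1128]) cube([774, 283, 188]);
translate([0, 1981, 1316]) cube([774, 283, 188]);
translate([0, 2264, 1504]) cube([774, 283, 188]);


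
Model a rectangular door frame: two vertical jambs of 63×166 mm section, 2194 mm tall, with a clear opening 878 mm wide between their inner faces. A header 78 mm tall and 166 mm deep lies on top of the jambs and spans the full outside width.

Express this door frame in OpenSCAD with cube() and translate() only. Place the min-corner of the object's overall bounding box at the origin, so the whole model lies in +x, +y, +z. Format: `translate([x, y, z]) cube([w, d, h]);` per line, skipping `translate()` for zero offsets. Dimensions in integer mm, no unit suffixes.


cube([63, 166, 2194]);
translate([941, 0, 0]) cube([63, 166, 2194]);
translate([0, 0, 2194]) cube([1004, 166, 78]);


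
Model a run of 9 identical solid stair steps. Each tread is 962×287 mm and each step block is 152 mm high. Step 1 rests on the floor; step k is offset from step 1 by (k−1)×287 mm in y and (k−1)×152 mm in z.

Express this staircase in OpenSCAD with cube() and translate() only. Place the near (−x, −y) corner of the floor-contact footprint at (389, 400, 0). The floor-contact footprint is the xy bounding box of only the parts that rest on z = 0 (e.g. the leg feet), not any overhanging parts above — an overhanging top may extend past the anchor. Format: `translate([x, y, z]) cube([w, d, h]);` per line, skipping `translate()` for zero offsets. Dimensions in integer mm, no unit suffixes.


translate([389, 400, 0]) cube([962, 287, 152]);
translate([389, 687, 152]) cube([962, 287, 152]);
translate([389, 974, 304]) cube([962, 287, 152]);
translate([389, 1261, 456]) cube([962, 287, 152]);
translate([389, 1548, 608]) cube([962, 287, 152]);
translate([389, 1835, 760]) cube([962, 287, 152]);
translate([389, 2122, 912]) cube([962, 287, 152]);
translate([389, 2409, 1064]) cube([962, 287, 152]);
translate([389, 2696, 1216]) cube([962, 287, 152]);


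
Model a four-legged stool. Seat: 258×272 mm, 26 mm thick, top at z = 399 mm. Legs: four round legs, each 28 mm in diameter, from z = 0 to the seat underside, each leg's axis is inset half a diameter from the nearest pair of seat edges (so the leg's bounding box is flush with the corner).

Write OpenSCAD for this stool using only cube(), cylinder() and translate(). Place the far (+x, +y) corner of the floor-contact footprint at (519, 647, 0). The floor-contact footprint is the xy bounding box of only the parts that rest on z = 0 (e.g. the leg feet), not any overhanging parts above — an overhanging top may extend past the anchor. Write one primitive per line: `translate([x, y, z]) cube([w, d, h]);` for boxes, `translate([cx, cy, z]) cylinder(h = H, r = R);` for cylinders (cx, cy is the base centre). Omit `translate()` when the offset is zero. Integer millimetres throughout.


// leg_h = 399 - 26 = 373
translate([261, 375, 373]) cube([258, 272, 26]);
translate([275, 389, 0]) cylinder(h = 373, r = 14);
translate([505, 389, 0]) cylinder(h = 373, r = 14);
translate([275, 633, 0]) cylinder(h = 373, r = 14);
translate([505, 633, 0]) cylinder(h = 373, r = 14);


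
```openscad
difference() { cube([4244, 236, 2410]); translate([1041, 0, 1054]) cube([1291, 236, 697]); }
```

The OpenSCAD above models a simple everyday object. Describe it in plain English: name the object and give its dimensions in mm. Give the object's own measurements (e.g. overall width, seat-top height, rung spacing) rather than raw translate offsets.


A wall 4244 mm long (x), 236 mm thick (y), 2410 mm tall, with a rectangular window opening cut through it. The opening is 1291 mm wide and 697 mm tall; its sill is at z = 1054 mm and its near (−x) edge is 1041 mm from the wall's −x end. The opening passes through the full wall thickness.


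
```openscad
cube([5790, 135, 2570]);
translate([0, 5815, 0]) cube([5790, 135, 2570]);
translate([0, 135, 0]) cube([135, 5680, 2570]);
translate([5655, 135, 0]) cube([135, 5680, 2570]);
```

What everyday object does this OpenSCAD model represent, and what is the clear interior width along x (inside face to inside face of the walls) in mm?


A house (or room) frame. The interior width is 5520 mm.

Four 2570 mm walls enclosing a rectangle with no floor or roof — a room or house frame. Outside width is 5790 mm and wall thickness is 135 mm, so the interior width is 5790 − 2 × 135 = 5520 mm.


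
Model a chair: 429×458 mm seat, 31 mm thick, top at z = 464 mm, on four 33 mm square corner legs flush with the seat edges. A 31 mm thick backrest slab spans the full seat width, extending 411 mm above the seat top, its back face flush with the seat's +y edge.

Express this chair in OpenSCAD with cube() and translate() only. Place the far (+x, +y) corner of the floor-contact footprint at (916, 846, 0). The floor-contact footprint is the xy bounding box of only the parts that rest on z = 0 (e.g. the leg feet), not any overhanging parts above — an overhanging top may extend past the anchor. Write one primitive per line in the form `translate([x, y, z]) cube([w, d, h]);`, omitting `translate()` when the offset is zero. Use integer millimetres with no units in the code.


translate([487, 388, 433]) cube([429, 458, 31]);
translate([487, 388, 0]) cube([33, 33, 433]);
translate([883, 388, 0]) cube([33, 33, 433]);
translate([487, 813, 0]) cube([33, 33, 433]);
translate([883, 813, 0]) cube([33, 33, 433]);
translate([487, 815, 464]) cube([429, 31, 411]);
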